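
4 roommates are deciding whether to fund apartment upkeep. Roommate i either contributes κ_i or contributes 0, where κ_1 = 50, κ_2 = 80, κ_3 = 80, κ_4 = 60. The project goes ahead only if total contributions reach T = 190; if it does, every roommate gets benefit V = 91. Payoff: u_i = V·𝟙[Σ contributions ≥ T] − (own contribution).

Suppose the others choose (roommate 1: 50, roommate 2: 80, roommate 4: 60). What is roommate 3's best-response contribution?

0

Others' total = 190 ≥ 190; contributing adds cost 80 for no extra benefit.
Best response: 0.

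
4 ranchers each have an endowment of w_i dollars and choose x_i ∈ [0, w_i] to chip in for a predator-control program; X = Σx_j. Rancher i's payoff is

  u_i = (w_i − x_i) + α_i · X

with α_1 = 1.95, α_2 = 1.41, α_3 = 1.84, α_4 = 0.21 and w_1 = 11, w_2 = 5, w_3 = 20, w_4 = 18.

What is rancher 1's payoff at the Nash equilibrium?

∂u_i/∂x_i = α_i − 1, so rancher i contributes w_i if α_i > 1, else 0.
α_i > 1 for i ∈ {1, 2, 3}; NE contributions (11, 5, 20, 0), X = 36.
u_1 = (11 − 11) + 1.95·36 = 70.2.

70.2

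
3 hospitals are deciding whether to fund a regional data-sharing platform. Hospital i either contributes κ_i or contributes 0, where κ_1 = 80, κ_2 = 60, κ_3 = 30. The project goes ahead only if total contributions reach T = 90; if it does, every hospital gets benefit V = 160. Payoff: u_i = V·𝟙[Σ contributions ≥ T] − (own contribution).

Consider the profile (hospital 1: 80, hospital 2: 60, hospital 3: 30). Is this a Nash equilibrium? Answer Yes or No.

No

Total = 170 ≥ 90: provided.
Hospital 1 (pledges 80, payoff 80): dropping to 0 → total 90, payoff 160. Profitable deviation.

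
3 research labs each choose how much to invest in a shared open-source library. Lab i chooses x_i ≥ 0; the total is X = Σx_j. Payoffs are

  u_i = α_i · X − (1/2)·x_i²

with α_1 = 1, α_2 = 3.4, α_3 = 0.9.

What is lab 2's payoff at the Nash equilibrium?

12.24

Lab i's FOC: ∂u_i/∂x_i = α_i − x_i = 0, so x_i* = α_i.
NE contributions = (1, 3.4, 0.9); X = 5.3.
u_2 = α_2·X − ½·(x_2)² = 3.4·5.3 − ½·3.4² = 12.24.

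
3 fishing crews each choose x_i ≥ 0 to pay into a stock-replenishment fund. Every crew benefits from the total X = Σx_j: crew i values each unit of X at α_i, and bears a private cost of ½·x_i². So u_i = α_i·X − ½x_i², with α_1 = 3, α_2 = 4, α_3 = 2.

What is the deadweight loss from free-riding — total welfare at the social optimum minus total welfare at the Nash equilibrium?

55

Crew i's FOC: ∂u_i/∂x_i = α_i − x_i = 0, so x_i* = α_i.
NE contributions = (3, 4, 2); X = 9.
W^NE = (Σα)·X − ½Σα_i² = 9² − ½·29 = 66.5.
Planner sets x_i = Σα_j = 9 for every i, so X^SO = 3·9 = 27.
W^SO = (Σα)·X^SO − ½·3·(Σα)² = (3/2)·9² = 121.5.
Deadweight loss = W^SO − W^NE = 55.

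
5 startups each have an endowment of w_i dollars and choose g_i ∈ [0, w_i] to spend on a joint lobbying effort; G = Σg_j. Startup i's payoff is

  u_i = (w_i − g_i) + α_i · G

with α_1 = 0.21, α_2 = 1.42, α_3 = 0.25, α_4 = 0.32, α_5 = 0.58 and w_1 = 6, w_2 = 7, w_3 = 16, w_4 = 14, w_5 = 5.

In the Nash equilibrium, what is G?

7

∂u_i/∂g_i = α_i − 1, so startup i contributes w_i if α_i > 1, else 0.
α_i > 1 for i ∈ {2}; NE contributions (0, 7, 0, 0, 0), G = 7.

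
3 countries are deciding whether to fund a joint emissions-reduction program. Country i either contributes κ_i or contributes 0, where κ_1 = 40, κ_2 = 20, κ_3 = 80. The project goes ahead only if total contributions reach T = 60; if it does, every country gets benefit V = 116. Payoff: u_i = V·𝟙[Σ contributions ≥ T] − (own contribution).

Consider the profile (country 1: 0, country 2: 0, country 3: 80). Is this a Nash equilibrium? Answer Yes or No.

Yes

Total = 80 ≥ 60: provided.
Country 1 (pledges 0, payoff 116): pledging 40 → total 120, payoff 76. No gain.
Country 2 (pledges 0, payoff 116): pledging 20 → total 100, payoff 96. No gain.
Country 3 (pledges 80, payoff 36): dropping to 0 → total 0, payoff 0. No gain.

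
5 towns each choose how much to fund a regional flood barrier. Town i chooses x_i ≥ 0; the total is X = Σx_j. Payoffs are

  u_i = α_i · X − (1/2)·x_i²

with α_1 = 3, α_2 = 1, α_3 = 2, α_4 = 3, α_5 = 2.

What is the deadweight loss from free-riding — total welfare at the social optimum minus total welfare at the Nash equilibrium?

Town i's FOC: ∂u_i/∂x_i = α_i − x_i = 0, so x_i* = α_i.
NE contributions = (3, 1, 2, 3, 2); X = 11.
W^NE = (Σα)·X − ½Σα_i² = 11² − ½·27 = 107.5.
Planner sets x_i = Σα_j = 11 for every i, so X^SO = 5·11 = 55.
W^SO = (Σα)·X^SO − ½·5·(Σα)² = (5/2)·11² = 302.5.
Deadweight loss = W^SO − W^NE = 195.

195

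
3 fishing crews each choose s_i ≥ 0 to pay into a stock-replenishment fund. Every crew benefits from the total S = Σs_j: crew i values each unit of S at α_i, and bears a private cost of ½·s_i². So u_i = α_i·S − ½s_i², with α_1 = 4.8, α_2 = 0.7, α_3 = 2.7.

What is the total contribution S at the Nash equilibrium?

Crew i's FOC: ∂u_i/∂s_i = α_i − s_i = 0, so s_i* = α_i.
NE contributions = (4.8, 0.7, 2.7); S = 8.2.

8.2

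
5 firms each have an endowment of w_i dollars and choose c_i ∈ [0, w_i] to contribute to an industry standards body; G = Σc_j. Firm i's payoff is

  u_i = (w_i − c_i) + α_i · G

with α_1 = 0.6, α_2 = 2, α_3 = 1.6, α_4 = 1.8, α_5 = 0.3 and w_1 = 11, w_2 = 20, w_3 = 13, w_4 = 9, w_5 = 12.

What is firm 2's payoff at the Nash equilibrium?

∂u_i/∂c_i = α_i − 1, so firm i contributes w_i if α_i > 1, else 0.
α_i > 1 for i ∈ {2, 3, 4}; NE contributions (0, 20, 13, 9, 0), G = 42.
u_2 = (20 − 20) + 2·42 = 84.

84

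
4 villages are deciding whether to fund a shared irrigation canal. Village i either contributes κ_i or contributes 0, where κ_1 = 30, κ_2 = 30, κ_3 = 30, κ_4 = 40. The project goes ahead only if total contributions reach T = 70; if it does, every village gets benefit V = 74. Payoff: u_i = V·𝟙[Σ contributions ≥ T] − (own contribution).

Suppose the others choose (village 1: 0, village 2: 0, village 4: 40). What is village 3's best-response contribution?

Others' total = 40. Contributing 30 brings total to 70 ≥ 70: gain V − κ_3 = 44.
Best response: 30.

30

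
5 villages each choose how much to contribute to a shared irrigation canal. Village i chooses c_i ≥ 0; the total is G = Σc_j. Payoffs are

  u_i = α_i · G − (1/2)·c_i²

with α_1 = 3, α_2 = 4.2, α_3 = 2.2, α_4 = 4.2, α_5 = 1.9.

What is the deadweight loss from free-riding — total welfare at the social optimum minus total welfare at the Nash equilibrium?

386.74

Village i's FOC: ∂u_i/∂c_i = α_i − c_i = 0, so c_i* = α_i.
NE contributions = (3, 4.2, 2.2, 4.2, 1.9); G = 15.5.
W^NE = (Σα)·G − ½Σα_i² = 15.5² − ½·52.73 = 213.885.
Planner sets c_i = Σα_j = 15.5 for every i, so G^SO = 5·15.5 = 77.5.
W^SO = (Σα)·G^SO − ½·5·(Σα)² = (5/2)·15.5² = 600.625.
Deadweight loss = W^SO − W^NE = 386.74.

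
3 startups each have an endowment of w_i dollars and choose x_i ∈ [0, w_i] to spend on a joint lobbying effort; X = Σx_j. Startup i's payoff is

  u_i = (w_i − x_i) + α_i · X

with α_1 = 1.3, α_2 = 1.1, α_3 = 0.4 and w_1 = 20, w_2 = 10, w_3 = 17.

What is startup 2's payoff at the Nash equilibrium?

∂u_i/∂x_i = α_i − 1, so startup i contributes w_i if α_i > 1, else 0.
α_i > 1 for i ∈ {1, 2}; NE contributions (20, 10, 0), X = 30.
u_2 = (10 − 10) + 1.1·30 = 33.

33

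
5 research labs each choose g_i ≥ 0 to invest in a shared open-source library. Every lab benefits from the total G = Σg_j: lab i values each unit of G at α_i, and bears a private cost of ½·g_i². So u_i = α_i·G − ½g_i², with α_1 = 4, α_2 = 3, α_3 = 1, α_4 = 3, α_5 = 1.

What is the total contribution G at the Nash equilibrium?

Lab i's FOC: ∂u_i/∂g_i = α_i − g_i = 0, so g_i* = α_i.
NE contributions = (4, 3, 1, 3, 1); G = 12.

12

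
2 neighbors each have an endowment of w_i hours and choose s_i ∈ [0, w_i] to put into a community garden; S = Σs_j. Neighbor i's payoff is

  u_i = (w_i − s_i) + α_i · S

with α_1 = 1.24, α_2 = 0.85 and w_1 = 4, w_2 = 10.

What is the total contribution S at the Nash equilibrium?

4

∂u_i/∂s_i = α_i − 1, so neighbor i contributes w_i if α_i > 1, else 0.
α_i > 1 for i ∈ {1}; NE contributions (4, 0), S = 4.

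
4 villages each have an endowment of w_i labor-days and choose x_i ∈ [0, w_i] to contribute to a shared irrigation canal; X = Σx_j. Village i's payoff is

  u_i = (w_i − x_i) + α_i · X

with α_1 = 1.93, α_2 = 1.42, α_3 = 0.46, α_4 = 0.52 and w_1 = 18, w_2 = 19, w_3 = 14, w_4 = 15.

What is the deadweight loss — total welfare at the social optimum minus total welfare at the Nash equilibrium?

96.57

∂u_i/∂x_i = α_i − 1, so village i contributes w_i if α_i > 1, else 0.
α_i > 1 for i ∈ {1, 2}; NE contributions (18, 19, 0, 0), X = 37.
W^NE = Σw_i − X^NE + (Σα_i)·X^NE = 66 + 3.33·37 = 189.21.
Planner: ∂(Σu_j)/∂x_i = Σα_j − 1 = 3.33 > 0, so everyone contributes w_i; X^SO = 66, W^SO = 66 + 3.33·66 = 285.78.
Deadweight loss = 96.57.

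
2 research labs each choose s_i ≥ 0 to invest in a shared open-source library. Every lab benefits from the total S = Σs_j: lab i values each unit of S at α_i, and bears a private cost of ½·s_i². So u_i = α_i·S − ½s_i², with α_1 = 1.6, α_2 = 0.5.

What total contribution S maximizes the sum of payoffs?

4.2

Planner FOC: ∂(Σu_j)/∂s_i = (Σα_j) − s_i = 0, so s_i^SO = Σα_j = 2.1 for every i; S^SO = 4.2.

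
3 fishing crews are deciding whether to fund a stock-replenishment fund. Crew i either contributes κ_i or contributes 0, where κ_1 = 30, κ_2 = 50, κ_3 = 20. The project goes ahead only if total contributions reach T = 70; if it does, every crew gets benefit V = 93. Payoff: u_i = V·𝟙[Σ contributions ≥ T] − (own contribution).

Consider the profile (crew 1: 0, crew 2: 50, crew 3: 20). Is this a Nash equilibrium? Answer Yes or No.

Yes

Total = 70 ≥ 70: provided.
Crew 1 (pledges 0, payoff 93): pledging 30 → total 100, payoff 63. No gain.
Crew 2 (pledges 50, payoff 43): dropping to 0 → total 20, payoff 0. No gain.
Crew 3 (pledges 20, payoff 73): dropping to 0 → total 50, payoff 0. No gain.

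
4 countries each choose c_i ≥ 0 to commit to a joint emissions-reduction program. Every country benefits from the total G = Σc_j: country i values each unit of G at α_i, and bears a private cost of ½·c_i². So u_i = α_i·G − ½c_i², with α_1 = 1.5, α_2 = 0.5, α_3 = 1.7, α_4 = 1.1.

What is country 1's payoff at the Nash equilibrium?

Country i's FOC: ∂u_i/∂c_i = α_i − c_i = 0, so c_i* = α_i.
NE contributions = (1.5, 0.5, 1.7, 1.1); G = 4.8.
u_1 = α_1·G − ½·(c_1)² = 1.5·4.8 − ½·1.5² = 6.075.

6.075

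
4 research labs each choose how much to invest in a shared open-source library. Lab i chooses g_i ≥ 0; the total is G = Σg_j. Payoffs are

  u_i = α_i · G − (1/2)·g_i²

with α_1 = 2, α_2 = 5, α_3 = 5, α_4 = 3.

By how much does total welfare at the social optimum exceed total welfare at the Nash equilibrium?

Lab i's FOC: ∂u_i/∂g_i = α_i − g_i = 0, so g_i* = α_i.
NE contributions = (2, 5, 5, 3); G = 15.
W^NE = (Σα)·G − ½Σα_i² = 15² − ½·63 = 193.5.
Planner sets g_i = Σα_j = 15 for every i, so G^SO = 4·15 = 60.
W^SO = (Σα)·G^SO − ½·4·(Σα)² = (4/2)·15² = 450.
Deadweight loss = W^SO − W^NE = 256.5.

256.5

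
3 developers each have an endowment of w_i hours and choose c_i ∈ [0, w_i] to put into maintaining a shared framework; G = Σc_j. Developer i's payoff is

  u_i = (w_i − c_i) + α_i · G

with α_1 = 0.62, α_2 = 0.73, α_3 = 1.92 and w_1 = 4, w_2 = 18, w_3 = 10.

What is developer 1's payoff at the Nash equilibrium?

∂u_i/∂c_i = α_i − 1, so developer i contributes w_i if α_i > 1, else 0.
α_i > 1 for i ∈ {3}; NE contributions (0, 0, 10), G = 10.
u_1 = (4 − 0) + 0.62·10 = 10.2.

10.2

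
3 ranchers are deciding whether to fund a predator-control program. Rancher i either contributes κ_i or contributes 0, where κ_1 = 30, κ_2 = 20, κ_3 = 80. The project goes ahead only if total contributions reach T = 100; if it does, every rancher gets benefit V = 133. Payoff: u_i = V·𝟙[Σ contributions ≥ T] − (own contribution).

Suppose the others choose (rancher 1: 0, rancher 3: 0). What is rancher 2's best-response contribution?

0

Others' total = 0. Even contributing 20 gives 20 < 100: no benefit either way.
Best response: 0.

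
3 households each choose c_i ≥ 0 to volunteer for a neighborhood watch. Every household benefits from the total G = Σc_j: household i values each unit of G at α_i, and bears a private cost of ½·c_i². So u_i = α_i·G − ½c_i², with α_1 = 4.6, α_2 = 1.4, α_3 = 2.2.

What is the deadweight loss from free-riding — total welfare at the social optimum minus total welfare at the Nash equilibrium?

Household i's FOC: ∂u_i/∂c_i = α_i − c_i = 0, so c_i* = α_i.
NE contributions = (4.6, 1.4, 2.2); G = 8.2.
W^NE = (Σα)·G − ½Σα_i² = 8.2² − ½·27.96 = 53.26.
Planner sets c_i = Σα_j = 8.2 for every i, so G^SO = 3·8.2 = 24.6.
W^SO = (Σα)·G^SO − ½·3·(Σα)² = (3/2)·8.2² = 100.86.
Deadweight loss = W^SO − W^NE = 47.6.

47.6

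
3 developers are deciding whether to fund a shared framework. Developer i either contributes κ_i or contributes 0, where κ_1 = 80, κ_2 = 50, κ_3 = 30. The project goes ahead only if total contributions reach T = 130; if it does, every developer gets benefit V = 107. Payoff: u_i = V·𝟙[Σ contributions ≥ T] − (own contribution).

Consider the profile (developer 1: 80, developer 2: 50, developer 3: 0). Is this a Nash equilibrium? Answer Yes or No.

Total = 130 ≥ 130: provided.
Developer 1 (pledges 80, payoff 27): dropping to 0 → total 50, payoff 0. No gain.
Developer 2 (pledges 50, payoff 57): dropping to 0 → total 80, payoff 0. No gain.
Developer 3 (pledges 0, payoff 107): pledging 30 → total 160, payoff 77. No gain.

Yes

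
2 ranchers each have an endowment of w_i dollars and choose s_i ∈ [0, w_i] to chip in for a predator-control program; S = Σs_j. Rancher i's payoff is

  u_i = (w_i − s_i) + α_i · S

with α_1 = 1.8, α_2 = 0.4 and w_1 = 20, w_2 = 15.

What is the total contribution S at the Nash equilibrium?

20

∂u_i/∂s_i = α_i − 1, so rancher i contributes w_i if α_i > 1, else 0.
α_i > 1 for i ∈ {1}; NE contributions (20, 0), S = 20.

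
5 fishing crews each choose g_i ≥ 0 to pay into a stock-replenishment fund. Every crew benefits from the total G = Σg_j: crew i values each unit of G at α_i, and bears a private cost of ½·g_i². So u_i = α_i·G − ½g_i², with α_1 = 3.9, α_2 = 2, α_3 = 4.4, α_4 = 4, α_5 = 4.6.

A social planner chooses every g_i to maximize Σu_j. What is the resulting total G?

94.5

Planner FOC: ∂(Σu_j)/∂g_i = (Σα_j) − g_i = 0, so g_i^SO = Σα_j = 18.9 for every i; G^SO = 94.5.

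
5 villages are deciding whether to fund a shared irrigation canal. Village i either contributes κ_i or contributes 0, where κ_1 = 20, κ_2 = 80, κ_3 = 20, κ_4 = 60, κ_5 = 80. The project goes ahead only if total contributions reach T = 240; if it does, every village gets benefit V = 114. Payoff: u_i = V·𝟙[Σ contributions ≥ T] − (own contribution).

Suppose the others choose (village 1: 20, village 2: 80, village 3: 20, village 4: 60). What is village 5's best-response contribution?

80

Others' total = 180. Contributing 80 brings total to 260 ≥ 240: gain V − κ_5 = 34.
Best response: 80.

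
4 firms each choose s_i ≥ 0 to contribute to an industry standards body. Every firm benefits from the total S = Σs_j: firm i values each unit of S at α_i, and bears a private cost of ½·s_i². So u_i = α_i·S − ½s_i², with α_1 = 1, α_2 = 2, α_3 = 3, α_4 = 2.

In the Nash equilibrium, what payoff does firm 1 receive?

7.5

Firm i's FOC: ∂u_i/∂s_i = α_i − s_i = 0, so s_i* = α_i.
NE contributions = (1, 2, 3, 2); S = 8.
u_1 = α_1·S − ½·(s_1)² = 1·8 − ½·1² = 7.5.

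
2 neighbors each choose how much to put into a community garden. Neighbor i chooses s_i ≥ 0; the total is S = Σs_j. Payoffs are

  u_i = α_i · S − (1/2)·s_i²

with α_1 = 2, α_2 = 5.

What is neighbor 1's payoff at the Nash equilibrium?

Neighbor i's FOC: ∂u_i/∂s_i = α_i − s_i = 0, so s_i* = α_i.
NE contributions = (2, 5); S = 7.
u_1 = α_1·S − ½·(s_1)² = 2·7 − ½·2² = 12.

12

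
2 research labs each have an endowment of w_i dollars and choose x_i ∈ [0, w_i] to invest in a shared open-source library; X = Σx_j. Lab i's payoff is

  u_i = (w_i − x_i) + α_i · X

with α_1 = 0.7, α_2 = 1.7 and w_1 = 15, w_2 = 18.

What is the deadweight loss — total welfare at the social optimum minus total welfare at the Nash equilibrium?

∂u_i/∂x_i = α_i − 1, so lab i contributes w_i if α_i > 1, else 0.
α_i > 1 for i ∈ {2}; NE contributions (0, 18), X = 18.
W^NE = Σw_i − X^NE + (Σα_i)·X^NE = 33 + 1.4·18 = 58.2.
Planner: ∂(Σu_j)/∂x_i = Σα_j − 1 = 1.4 > 0, so everyone contributes w_i; X^SO = 33, W^SO = 33 + 1.4·33 = 79.2.
Deadweight loss = 21.

21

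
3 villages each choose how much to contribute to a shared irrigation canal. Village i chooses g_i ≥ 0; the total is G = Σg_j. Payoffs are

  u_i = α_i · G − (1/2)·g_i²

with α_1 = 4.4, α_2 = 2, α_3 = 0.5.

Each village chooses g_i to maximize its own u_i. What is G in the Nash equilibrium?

Village i's FOC: ∂u_i/∂g_i = α_i − g_i = 0, so g_i* = α_i.
NE contributions = (4.4, 2, 0.5); G = 6.9.

6.9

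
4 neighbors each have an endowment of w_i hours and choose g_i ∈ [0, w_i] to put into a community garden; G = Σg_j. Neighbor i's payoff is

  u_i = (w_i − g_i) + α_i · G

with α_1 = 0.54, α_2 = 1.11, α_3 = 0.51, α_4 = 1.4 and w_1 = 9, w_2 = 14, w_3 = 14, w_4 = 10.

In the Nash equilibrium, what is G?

24

∂u_i/∂g_i = α_i − 1, so neighbor i contributes w_i if α_i > 1, else 0.
α_i > 1 for i ∈ {2, 4}; NE contributions (0, 14, 0, 10), G = 24.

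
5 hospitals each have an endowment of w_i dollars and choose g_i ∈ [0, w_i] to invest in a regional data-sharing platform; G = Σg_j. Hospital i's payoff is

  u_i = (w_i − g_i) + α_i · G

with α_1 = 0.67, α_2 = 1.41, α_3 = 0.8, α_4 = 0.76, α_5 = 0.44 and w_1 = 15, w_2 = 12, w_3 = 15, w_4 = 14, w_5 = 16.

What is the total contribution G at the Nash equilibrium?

∂u_i/∂g_i = α_i − 1, so hospital i contributes w_i if α_i > 1, else 0.
α_i > 1 for i ∈ {2}; NE contributions (0, 12, 0, 0, 0), G = 12.

12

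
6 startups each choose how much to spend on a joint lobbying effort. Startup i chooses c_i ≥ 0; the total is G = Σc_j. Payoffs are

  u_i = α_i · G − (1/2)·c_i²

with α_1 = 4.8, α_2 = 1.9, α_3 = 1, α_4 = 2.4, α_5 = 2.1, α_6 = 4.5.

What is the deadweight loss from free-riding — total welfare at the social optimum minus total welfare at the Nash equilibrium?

586.815

Startup i's FOC: ∂u_i/∂c_i = α_i − c_i = 0, so c_i* = α_i.
NE contributions = (4.8, 1.9, 1, 2.4, 2.1, 4.5); G = 16.7.
W^NE = (Σα)·G − ½Σα_i² = 16.7² − ½·58.07 = 249.855.
Planner sets c_i = Σα_j = 16.7 for every i, so G^SO = 6·16.7 = 100.2.
W^SO = (Σα)·G^SO − ½·6·(Σα)² = (6/2)·16.7² = 836.67.
Deadweight loss = W^SO − W^NE = 586.815.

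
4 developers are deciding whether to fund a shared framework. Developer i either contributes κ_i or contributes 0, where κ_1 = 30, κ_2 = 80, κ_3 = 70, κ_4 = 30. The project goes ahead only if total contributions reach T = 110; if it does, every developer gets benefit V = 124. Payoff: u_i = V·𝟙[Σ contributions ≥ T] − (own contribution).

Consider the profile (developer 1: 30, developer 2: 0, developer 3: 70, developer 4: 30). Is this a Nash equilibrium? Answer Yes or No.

Yes

Total = 130 ≥ 110: provided.
Developer 1 (pledges 30, payoff 94): dropping to 0 → total 100, payoff 0. No gain.
Developer 2 (pledges 0, payoff 124): pledging 80 → total 210, payoff 44. No gain.
Developer 3 (pledges 70, payoff 54): dropping to 0 → total 60, payoff 0. No gain.
Developer 4 (pledges 30, payoff 94): dropping to 0 → total 100, payoff 0. No gain.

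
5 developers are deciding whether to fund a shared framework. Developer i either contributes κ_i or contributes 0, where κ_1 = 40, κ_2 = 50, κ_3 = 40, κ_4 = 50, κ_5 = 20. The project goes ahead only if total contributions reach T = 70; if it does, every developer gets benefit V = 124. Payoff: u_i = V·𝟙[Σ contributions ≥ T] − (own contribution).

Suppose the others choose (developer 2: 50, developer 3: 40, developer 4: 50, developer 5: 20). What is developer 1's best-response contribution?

0

Others' total = 160 ≥ 70; contributing adds cost 40 for no extra benefit.
Best response: 0.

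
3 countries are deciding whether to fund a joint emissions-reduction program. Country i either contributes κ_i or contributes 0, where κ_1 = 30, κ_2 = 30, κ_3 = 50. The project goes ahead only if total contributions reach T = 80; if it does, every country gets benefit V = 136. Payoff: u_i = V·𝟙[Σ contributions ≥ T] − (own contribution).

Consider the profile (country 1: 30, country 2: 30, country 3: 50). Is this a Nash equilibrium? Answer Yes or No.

Total = 110 ≥ 80: provided.
Country 1 (pledges 30, payoff 106): dropping to 0 → total 80, payoff 136. Profitable deviation.

No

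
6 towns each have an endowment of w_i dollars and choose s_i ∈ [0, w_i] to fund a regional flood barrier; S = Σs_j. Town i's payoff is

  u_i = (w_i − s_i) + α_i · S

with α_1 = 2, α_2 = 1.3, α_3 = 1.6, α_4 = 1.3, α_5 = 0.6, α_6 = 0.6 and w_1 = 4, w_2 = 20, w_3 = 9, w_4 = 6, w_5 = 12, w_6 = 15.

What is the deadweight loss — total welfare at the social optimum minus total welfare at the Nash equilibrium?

∂u_i/∂s_i = α_i − 1, so town i contributes w_i if α_i > 1, else 0.
α_i > 1 for i ∈ {1, 2, 3, 4}; NE contributions (4, 20, 9, 6, 0, 0), S = 39.
W^NE = Σw_i − S^NE + (Σα_i)·S^NE = 66 + 6.4·39 = 315.6.
Planner: ∂(Σu_j)/∂s_i = Σα_j − 1 = 6.4 > 0, so everyone contributes w_i; S^SO = 66, W^SO = 66 + 6.4·66 = 488.4.
Deadweight loss = 172.8.

172.8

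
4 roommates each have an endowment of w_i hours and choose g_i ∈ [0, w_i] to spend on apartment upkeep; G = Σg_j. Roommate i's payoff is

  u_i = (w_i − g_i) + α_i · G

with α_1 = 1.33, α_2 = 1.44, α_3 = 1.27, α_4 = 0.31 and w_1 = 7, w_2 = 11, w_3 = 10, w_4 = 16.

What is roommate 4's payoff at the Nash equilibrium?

24.68

∂u_i/∂g_i = α_i − 1, so roommate i contributes w_i if α_i > 1, else 0.
α_i > 1 for i ∈ {1, 2, 3}; NE contributions (7, 11, 10, 0), G = 28.
u_4 = (16 − 0) + 0.31·28 = 24.68.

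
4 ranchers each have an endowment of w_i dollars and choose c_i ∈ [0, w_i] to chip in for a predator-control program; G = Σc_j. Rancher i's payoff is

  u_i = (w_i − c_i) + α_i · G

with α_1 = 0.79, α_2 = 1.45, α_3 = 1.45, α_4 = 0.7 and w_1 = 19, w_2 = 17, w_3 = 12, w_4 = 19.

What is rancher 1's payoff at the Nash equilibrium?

∂u_i/∂c_i = α_i − 1, so rancher i contributes w_i if α_i > 1, else 0.
α_i > 1 for i ∈ {2, 3}; NE contributions (0, 17, 12, 0), G = 29.
u_1 = (19 − 0) + 0.79·29 = 41.91.

41.91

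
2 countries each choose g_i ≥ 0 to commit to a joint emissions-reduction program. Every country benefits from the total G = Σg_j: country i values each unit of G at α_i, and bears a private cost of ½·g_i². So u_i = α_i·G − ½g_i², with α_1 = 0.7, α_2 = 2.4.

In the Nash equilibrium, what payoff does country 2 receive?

4.56

Country i's FOC: ∂u_i/∂g_i = α_i − g_i = 0, so g_i* = α_i.
NE contributions = (0.7, 2.4); G = 3.1.
u_2 = α_2·G − ½·(g_2)² = 2.4·3.1 − ½·2.4² = 4.56.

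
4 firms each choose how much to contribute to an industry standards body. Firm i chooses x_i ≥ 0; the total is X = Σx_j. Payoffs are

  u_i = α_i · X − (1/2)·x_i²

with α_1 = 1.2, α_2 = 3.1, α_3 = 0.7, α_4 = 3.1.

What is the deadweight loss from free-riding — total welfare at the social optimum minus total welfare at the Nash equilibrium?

Firm i's FOC: ∂u_i/∂x_i = α_i − x_i = 0, so x_i* = α_i.
NE contributions = (1.2, 3.1, 0.7, 3.1); X = 8.1.
W^NE = (Σα)·X − ½Σα_i² = 8.1² − ½·21.15 = 55.035.
Planner sets x_i = Σα_j = 8.1 for every i, so X^SO = 4·8.1 = 32.4.
W^SO = (Σα)·X^SO − ½·4·(Σα)² = (4/2)·8.1² = 131.22.
Deadweight loss = W^SO − W^NE = 76.185.

76.185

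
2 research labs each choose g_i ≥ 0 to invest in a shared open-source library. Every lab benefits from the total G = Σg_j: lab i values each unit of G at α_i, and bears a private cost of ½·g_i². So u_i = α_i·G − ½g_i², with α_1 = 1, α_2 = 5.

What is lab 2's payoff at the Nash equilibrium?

Lab i's FOC: ∂u_i/∂g_i = α_i − g_i = 0, so g_i* = α_i.
NE contributions = (1, 5); G = 6.
u_2 = α_2·G − ½·(g_2)² = 5·6 − ½·5² = 17.5.

17.5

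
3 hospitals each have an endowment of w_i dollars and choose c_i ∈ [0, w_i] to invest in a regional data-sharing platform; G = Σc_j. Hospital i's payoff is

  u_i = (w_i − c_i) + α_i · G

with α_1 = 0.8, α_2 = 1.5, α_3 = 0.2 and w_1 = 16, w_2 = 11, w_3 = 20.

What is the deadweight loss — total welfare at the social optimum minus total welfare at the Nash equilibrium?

∂u_i/∂c_i = α_i − 1, so hospital i contributes w_i if α_i > 1, else 0.
α_i > 1 for i ∈ {2}; NE contributions (0, 11, 0), G = 11.
W^NE = Σw_i − G^NE + (Σα_i)·G^NE = 47 + 1.5·11 = 63.5.
Planner: ∂(Σu_j)/∂c_i = Σα_j − 1 = 1.5 > 0, so everyone contributes w_i; G^SO = 47, W^SO = 47 + 1.5·47 = 117.5.
Deadweight loss = 54.

54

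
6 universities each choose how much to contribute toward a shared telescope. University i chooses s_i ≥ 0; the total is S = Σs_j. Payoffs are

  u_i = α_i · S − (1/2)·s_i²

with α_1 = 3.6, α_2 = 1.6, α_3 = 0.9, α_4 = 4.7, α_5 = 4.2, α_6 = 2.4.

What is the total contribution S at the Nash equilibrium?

17.4

University i's FOC: ∂u_i/∂s_i = α_i − s_i = 0, so s_i* = α_i.
NE contributions = (3.6, 1.6, 0.9, 4.7, 4.2, 2.4); S = 17.4.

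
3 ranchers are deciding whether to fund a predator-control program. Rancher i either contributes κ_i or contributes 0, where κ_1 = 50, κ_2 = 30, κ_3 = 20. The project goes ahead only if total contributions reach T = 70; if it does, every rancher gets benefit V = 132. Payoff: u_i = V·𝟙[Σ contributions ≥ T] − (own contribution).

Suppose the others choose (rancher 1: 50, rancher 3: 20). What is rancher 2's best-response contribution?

0

Others' total = 70 ≥ 70; contributing adds cost 30 for no extra benefit.
Best response: 0.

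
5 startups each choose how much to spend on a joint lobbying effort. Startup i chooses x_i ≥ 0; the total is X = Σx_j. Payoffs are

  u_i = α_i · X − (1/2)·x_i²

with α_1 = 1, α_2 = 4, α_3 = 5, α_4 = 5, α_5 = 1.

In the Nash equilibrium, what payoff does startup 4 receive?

67.5

Startup i's FOC: ∂u_i/∂x_i = α_i − x_i = 0, so x_i* = α_i.
NE contributions = (1, 4, 5, 5, 1); X = 16.
u_4 = α_4·X − ½·(x_4)² = 5·16 − ½·5² = 67.5.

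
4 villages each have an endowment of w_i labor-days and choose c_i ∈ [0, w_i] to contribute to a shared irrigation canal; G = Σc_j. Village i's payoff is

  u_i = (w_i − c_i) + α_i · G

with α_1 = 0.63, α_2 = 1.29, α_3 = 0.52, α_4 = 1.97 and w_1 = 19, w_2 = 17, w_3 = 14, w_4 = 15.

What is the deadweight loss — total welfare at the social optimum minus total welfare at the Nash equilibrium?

∂u_i/∂c_i = α_i − 1, so village i contributes w_i if α_i > 1, else 0.
α_i > 1 for i ∈ {2, 4}; NE contributions (0, 17, 0, 15), G = 32.
W^NE = Σw_i − G^NE + (Σα_i)·G^NE = 65 + 3.41·32 = 174.12.
Planner: ∂(Σu_j)/∂c_i = Σα_j − 1 = 3.41 > 0, so everyone contributes w_i; G^SO = 65, W^SO = 65 + 3.41·65 = 286.65.
Deadweight loss = 112.53.

112.53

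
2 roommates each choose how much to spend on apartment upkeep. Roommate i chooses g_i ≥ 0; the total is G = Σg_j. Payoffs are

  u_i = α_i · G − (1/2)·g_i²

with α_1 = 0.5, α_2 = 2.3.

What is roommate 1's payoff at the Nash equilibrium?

Roommate i's FOC: ∂u_i/∂g_i = α_i − g_i = 0, so g_i* = α_i.
NE contributions = (0.5, 2.3); G = 2.8.
u_1 = α_1·G − ½·(g_1)² = 0.5·2.8 − ½·0.5² = 1.275.

1.275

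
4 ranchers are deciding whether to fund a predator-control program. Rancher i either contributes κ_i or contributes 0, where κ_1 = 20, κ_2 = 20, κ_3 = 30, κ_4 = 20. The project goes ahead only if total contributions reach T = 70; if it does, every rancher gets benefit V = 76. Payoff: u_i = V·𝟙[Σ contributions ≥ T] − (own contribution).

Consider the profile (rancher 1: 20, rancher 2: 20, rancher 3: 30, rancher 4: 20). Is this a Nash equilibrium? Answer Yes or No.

Total = 90 ≥ 70: provided.
Rancher 1 (pledges 20, payoff 56): dropping to 0 → total 70, payoff 76. Profitable deviation.

No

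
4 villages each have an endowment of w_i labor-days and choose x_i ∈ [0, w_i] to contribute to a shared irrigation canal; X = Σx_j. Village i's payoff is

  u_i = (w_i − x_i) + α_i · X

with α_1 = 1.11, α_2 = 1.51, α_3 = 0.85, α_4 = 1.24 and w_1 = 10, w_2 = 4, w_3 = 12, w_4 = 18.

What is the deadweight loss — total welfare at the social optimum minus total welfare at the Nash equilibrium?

44.52

∂u_i/∂x_i = α_i − 1, so village i contributes w_i if α_i > 1, else 0.
α_i > 1 for i ∈ {1, 2, 4}; NE contributions (10, 4, 0, 18), X = 32.
W^NE = Σw_i − X^NE + (Σα_i)·X^NE = 44 + 3.71·32 = 162.72.
Planner: ∂(Σu_j)/∂x_i = Σα_j − 1 = 3.71 > 0, so everyone contributes w_i; X^SO = 44, W^SO = 44 + 3.71·44 = 207.24.
Deadweight loss = 44.52.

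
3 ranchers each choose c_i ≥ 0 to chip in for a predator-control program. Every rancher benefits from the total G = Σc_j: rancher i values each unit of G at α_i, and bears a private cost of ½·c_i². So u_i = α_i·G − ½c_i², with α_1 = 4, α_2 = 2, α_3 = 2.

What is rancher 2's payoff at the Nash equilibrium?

14

Rancher i's FOC: ∂u_i/∂c_i = α_i − c_i = 0, so c_i* = α_i.
NE contributions = (4, 2, 2); G = 8.
u_2 = α_2·G − ½·(c_2)² = 2·8 − ½·2² = 14.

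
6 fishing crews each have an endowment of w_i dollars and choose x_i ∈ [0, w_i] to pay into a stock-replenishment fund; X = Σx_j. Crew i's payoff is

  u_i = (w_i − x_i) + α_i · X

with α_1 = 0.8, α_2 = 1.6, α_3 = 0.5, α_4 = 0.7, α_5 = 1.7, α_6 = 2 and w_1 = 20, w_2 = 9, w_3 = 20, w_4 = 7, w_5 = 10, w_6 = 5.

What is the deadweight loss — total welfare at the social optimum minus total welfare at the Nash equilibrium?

∂u_i/∂x_i = α_i − 1, so crew i contributes w_i if α_i > 1, else 0.
α_i > 1 for i ∈ {2, 5, 6}; NE contributions (0, 9, 0, 0, 10, 5), X = 24.
W^NE = Σw_i − X^NE + (Σα_i)·X^NE = 71 + 6.3·24 = 222.2.
Planner: ∂(Σu_j)/∂x_i = Σα_j − 1 = 6.3 > 0, so everyone contributes w_i; X^SO = 71, W^SO = 71 + 6.3·71 = 518.3.
Deadweight loss = 296.1.

296.1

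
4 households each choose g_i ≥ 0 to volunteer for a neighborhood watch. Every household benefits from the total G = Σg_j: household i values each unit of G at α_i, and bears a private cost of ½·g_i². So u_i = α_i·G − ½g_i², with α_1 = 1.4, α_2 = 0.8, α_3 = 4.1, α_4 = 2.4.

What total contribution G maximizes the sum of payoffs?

34.8

Planner FOC: ∂(Σu_j)/∂g_i = (Σα_j) − g_i = 0, so g_i^SO = Σα_j = 8.7 for every i; G^SO = 34.8.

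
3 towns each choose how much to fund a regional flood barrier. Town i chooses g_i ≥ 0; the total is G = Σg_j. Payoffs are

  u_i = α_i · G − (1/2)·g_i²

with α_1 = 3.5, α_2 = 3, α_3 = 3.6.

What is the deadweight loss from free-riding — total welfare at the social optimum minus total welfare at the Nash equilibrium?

68.11

Town i's FOC: ∂u_i/∂g_i = α_i − g_i = 0, so g_i* = α_i.
NE contributions = (3.5, 3, 3.6); G = 10.1.
W^NE = (Σα)·G − ½Σα_i² = 10.1² − ½·34.21 = 84.905.
Planner sets g_i = Σα_j = 10.1 for every i, so G^SO = 3·10.1 = 30.3.
W^SO = (Σα)·G^SO − ½·3·(Σα)² = (3/2)·10.1² = 153.015.
Deadweight loss = W^SO − W^NE = 68.11.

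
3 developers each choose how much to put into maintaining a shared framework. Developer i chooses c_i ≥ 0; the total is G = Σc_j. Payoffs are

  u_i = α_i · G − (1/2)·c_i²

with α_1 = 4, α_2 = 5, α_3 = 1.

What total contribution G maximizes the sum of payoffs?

30

Planner FOC: ∂(Σu_j)/∂c_i = (Σα_j) − c_i = 0, so c_i^SO = Σα_j = 10 for every i; G^SO = 30.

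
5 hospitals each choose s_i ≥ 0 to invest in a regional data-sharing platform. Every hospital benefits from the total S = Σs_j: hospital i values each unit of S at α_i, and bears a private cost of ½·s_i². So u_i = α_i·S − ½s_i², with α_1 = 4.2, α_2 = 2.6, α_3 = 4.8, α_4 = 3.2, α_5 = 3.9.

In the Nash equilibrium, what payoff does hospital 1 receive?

69.72

Hospital i's FOC: ∂u_i/∂s_i = α_i − s_i = 0, so s_i* = α_i.
NE contributions = (4.2, 2.6, 4.8, 3.2, 3.9); S = 18.7.
u_1 = α_1·S − ½·(s_1)² = 4.2·18.7 − ½·4.2² = 69.72.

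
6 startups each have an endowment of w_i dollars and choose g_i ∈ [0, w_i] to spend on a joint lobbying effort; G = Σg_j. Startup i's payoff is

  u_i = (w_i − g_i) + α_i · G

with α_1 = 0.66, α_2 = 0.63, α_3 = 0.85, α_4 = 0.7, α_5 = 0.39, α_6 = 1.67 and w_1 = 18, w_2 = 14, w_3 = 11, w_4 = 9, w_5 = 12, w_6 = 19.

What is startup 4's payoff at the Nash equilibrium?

∂u_i/∂g_i = α_i − 1, so startup i contributes w_i if α_i > 1, else 0.
α_i > 1 for i ∈ {6}; NE contributions (0, 0, 0, 0, 0, 19), G = 19.
u_4 = (9 − 0) + 0.7·19 = 22.3.

22.3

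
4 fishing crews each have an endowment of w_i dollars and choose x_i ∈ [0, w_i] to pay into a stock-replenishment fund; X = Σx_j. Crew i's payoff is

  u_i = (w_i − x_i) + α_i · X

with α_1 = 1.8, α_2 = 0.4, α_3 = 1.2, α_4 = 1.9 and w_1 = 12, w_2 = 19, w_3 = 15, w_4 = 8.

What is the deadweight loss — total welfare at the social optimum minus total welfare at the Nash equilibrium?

∂u_i/∂x_i = α_i − 1, so crew i contributes w_i if α_i > 1, else 0.
α_i > 1 for i ∈ {1, 3, 4}; NE contributions (12, 0, 15, 8), X = 35.
W^NE = Σw_i − X^NE + (Σα_i)·X^NE = 54 + 4.3·35 = 204.5.
Planner: ∂(Σu_j)/∂x_i = Σα_j − 1 = 4.3 > 0, so everyone contributes w_i; X^SO = 54, W^SO = 54 + 4.3·54 = 286.2.
Deadweight loss = 81.7.

81.7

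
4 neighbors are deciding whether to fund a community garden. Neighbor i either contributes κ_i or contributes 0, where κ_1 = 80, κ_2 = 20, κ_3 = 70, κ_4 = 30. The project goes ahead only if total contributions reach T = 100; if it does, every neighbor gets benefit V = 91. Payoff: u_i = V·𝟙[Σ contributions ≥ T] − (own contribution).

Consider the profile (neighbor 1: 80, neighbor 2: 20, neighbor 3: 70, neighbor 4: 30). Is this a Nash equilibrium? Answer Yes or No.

No

Total = 200 ≥ 100: provided.
Neighbor 1 (pledges 80, payoff 11): dropping to 0 → total 120, payoff 91. Profitable deviation.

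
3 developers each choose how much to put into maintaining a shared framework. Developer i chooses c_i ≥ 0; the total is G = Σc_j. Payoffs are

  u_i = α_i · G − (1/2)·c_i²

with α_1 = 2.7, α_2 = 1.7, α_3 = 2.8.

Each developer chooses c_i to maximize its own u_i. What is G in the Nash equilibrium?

7.2

Developer i's FOC: ∂u_i/∂c_i = α_i − c_i = 0, so c_i* = α_i.
NE contributions = (2.7, 1.7, 2.8); G = 7.2.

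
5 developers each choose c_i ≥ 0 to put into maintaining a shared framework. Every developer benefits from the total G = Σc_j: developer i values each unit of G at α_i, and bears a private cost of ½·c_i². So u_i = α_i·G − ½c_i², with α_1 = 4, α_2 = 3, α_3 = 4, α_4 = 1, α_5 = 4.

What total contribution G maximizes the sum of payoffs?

Planner FOC: ∂(Σu_j)/∂c_i = (Σα_j) − c_i = 0, so c_i^SO = Σα_j = 16 for every i; G^SO = 80.

80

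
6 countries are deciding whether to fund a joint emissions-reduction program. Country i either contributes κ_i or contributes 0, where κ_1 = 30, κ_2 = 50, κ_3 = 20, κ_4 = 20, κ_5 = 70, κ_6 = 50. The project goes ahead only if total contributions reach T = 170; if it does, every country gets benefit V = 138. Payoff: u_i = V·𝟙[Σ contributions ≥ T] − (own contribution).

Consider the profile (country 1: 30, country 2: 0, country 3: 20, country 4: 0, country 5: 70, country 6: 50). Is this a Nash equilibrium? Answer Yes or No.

Yes

Total = 170 ≥ 170: provided.
Country 1 (pledges 30, payoff 108): dropping to 0 → total 140, payoff 0. No gain.
Country 2 (pledges 0, payoff 138): pledging 50 → total 220, payoff 88. No gain.
Country 3 (pledges 20, payoff 118): dropping to 0 → total 150, payoff 0. No gain.
Country 4 (pledges 0, payoff 138): pledging 20 → total 190, payoff 118. No gain.
Country 5 (pledges 70, payoff 68): dropping to 0 → total 100, payoff 0. No gain.
Country 6 (pledges 50, payoff 88): dropping to 0 → total 120, payoff 0. No gain.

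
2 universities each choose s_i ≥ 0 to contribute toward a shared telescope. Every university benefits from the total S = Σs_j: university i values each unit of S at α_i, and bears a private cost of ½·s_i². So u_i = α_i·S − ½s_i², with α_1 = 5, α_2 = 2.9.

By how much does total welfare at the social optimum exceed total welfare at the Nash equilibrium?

University i's FOC: ∂u_i/∂s_i = α_i − s_i = 0, so s_i* = α_i.
NE contributions = (5, 2.9); S = 7.9.
W^NE = (Σα)·S − ½Σα_i² = 7.9² − ½·33.41 = 45.705.
Planner sets s_i = Σα_j = 7.9 for every i, so S^SO = 2·7.9 = 15.8.
W^SO = (Σα)·S^SO − ½·2·(Σα)² = (2/2)·7.9² = 62.41.
Deadweight loss = W^SO − W^NE = 16.705.

16.705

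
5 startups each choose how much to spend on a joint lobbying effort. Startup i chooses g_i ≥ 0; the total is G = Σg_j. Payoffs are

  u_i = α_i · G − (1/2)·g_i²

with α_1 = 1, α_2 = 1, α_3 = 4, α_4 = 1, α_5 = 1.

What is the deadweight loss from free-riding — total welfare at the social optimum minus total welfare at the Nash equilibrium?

Startup i's FOC: ∂u_i/∂g_i = α_i − g_i = 0, so g_i* = α_i.
NE contributions = (1, 1, 4, 1, 1); G = 8.
W^NE = (Σα)·G − ½Σα_i² = 8² − ½·20 = 54.
Planner sets g_i = Σα_j = 8 for every i, so G^SO = 5·8 = 40.
W^SO = (Σα)·G^SO − ½·5·(Σα)² = (5/2)·8² = 160.
Deadweight loss = W^SO − W^NE = 106.

106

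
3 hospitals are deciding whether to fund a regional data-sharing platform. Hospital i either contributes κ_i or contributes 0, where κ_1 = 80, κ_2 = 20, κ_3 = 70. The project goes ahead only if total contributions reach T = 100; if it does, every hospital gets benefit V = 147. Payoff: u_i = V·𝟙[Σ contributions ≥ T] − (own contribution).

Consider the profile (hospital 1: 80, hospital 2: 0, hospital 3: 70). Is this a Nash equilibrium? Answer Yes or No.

Total = 150 ≥ 100: provided.
Hospital 1 (pledges 80, payoff 67): dropping to 0 → total 70, payoff 0. No gain.
Hospital 2 (pledges 0, payoff 147): pledging 20 → total 170, payoff 127. No gain.
Hospital 3 (pledges 70, payoff 77): dropping to 0 → total 80, payoff 0. No gain.

Yes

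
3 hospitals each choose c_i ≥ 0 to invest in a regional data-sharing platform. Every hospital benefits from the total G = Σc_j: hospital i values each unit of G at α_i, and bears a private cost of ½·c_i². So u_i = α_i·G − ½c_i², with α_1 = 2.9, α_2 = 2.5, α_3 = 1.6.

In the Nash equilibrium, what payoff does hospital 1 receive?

Hospital i's FOC: ∂u_i/∂c_i = α_i − c_i = 0, so c_i* = α_i.
NE contributions = (2.9, 2.5, 1.6); G = 7.
u_1 = α_1·G − ½·(c_1)² = 2.9·7 − ½·2.9² = 16.095.

16.095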